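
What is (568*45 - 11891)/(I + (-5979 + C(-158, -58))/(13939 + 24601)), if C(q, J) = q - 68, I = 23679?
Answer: 105360652/182516491 ≈ 0.57727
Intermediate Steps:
C(q, J) = -68 + q
(568*45 - 11891)/(I + (-5979 + C(-158, -58))/(13939 + 24601)) = (568*45 - 11891)/(23679 + (-5979 + (-68 - 158))/(13939 + 24601)) = (25560 - 11891)/(23679 + (-5979 - 226)/38540) = 13669/(23679 - 6205*1/38540) = 13669/(23679 - 1241/7708) = 13669/(182516491/7708) = 13669*(7708/182516491) = 105360652/182516491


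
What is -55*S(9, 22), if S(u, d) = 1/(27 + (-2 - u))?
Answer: -55/16 ≈ -3.4375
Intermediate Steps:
S(u, d) = 1/(25 - u)
-55*S(9, 22) = -(-55)/(-25 + 9) = -(-55)/(-16) = -(-55)*(-1)/16 = -55*1/16 = -55/16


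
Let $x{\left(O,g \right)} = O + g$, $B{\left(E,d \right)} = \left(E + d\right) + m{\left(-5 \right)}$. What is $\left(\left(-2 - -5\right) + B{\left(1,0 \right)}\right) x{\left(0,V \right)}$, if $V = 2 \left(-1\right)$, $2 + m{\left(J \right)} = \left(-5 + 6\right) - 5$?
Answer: $4$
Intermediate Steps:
$m{\left(J \right)} = -6$ ($m{\left(J \right)} = -2 + \left(\left(-5 + 6\right) - 5\right) = -2 + \left(1 - 5\right) = -2 - 4 = -6$)
$V = -2$
$B{\left(E,d \right)} = -6 + E + d$ ($B{\left(E,d \right)} = \left(E + d\right) - 6 = -6 + E + d$)
$\left(\left(-2 - -5\right) + B{\left(1,0 \right)}\right) x{\left(0,V \right)} = \left(\left(-2 - -5\right) + \left(-6 + 1 + 0\right)\right) \left(0 - 2\right) = \left(\left(-2 + 5\right) - 5\right) \left(-2\right) = \left(3 - 5\right) \left(-2\right) = \left(-2\right) \left(-2\right) = 4$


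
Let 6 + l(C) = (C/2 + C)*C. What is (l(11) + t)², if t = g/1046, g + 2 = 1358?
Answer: 34198735041/1094116 ≈ 31257.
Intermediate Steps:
g = 1356 (g = -2 + 1358 = 1356)
l(C) = -6 + 3*C²/2 (l(C) = -6 + (C/2 + C)*C = -6 + (3*C/2)*C = -6 + 3*C²/2)
t = 678/523 (t = 1356/1046 = 1356*(1/1046) = 678/523 ≈ 1.2964)
(l(11) + t)² = ((-6 + (3/2)*11²) + 678/523)² = ((-6 + (3/2)*121) + 678/523)² = ((-6 + 363/2) + 678/523)² = (351/2 + 678/523)² = (184929/1046)² = 34198735041/1094116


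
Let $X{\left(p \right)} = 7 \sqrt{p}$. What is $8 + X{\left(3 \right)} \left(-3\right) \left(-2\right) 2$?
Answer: $8 + 84 \sqrt{3} \approx 153.49$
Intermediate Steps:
$8 + X{\left(3 \right)} \left(-3\right) \left(-2\right) 2 = 8 + 7 \sqrt{3} \left(-3\right) \left(-2\right) 2 = 8 + 7 \sqrt{3} \cdot 6 \cdot 2 = 8 + 7 \sqrt{3} \cdot 12 = 8 + 84 \sqrt{3}$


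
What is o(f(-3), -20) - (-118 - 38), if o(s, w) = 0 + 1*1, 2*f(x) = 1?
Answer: 157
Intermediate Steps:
f(x) = ½ (f(x) = (½)*1 = ½)
o(s, w) = 1 (o(s, w) = 0 + 1 = 1)
o(f(-3), -20) - (-118 - 38) = 1 - (-118 - 38) = 1 - 1*(-156) = 1 + 156 = 157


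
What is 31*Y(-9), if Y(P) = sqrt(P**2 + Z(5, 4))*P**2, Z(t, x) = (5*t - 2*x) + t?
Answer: 2511*sqrt(103) ≈ 25484.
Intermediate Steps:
Z(t, x) = -2*x + 6*t (Z(t, x) = (-2*x + 5*t) + t = -2*x + 6*t)
Y(P) = P**2*sqrt(22 + P**2) (Y(P) = sqrt(P**2 + (-2*4 + 6*5))*P**2 = sqrt(P**2 + (-8 + 30))*P**2 = sqrt(P**2 + 22)*P**2 = sqrt(22 + P**2)*P**2 = P**2*sqrt(22 + P**2))
31*Y(-9) = 31*((-9)**2*sqrt(22 + (-9)**2)) = 31*(81*sqrt(22 + 81)) = 31*(81*sqrt(103)) = 2511*sqrt(103)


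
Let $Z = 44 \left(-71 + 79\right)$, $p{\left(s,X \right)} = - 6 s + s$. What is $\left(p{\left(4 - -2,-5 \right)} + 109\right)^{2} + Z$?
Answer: $6593$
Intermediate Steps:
$p{\left(s,X \right)} = - 5 s$
$Z = 352$ ($Z = 44 \cdot 8 = 352$)
$\left(p{\left(4 - -2,-5 \right)} + 109\right)^{2} + Z = \left(- 5 \left(4 - -2\right) + 109\right)^{2} + 352 = \left(- 5 \left(4 + 2\right) + 109\right)^{2} + 352 = \left(\left(-5\right) 6 + 109\right)^{2} + 352 = \left(-30 + 109\right)^{2} + 352 = 79^{2} + 352 = 6241 + 352 = 6593$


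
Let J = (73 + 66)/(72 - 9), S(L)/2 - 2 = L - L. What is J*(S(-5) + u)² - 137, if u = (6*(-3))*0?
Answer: -6407/63 ≈ -101.70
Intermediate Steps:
S(L) = 4 (S(L) = 4 + 2*(L - L) = 4 + 2*0 = 4 + 0 = 4)
u = 0 (u = -18*0 = 0)
J = 139/63 ≈ 2.2063
J*(S(-5) + u)² - 137 = 139*(4 + 0)²/63 - 137 = (139/63)*4² - 137 = (139/63)*16 - 137 = 2224/63 - 137 = -6407/63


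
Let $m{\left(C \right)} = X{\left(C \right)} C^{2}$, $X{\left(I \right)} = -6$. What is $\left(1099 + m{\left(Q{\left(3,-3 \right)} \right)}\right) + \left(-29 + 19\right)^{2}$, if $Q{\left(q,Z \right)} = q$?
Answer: $1145$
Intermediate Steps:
$m{\left(C \right)} = - 6 C^{2}$
$\left(1099 + m{\left(Q{\left(3,-3 \right)} \right)}\right) + \left(-29 + 19\right)^{2} = \left(1099 - 6 \cdot 3^{2}\right) + \left(-29 + 19\right)^{2} = \left(1099 - 54\right) + \left(-10\right)^{2} = \left(1099 - 54\right) + 100 = 1045 + 100 = 1145$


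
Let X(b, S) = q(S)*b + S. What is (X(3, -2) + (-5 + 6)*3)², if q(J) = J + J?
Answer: 121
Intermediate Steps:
q(J) = 2*J
X(b, S) = S + 2*S*b (X(b, S) = (2*S)*b + S = 2*S*b + S = S + 2*S*b)
(X(3, -2) + (-5 + 6)*3)² = (-2*(1 + 2*3) + (-5 + 6)*3)² = (-2*(1 + 6) + 1*3)² = (-2*7 + 3)² = (-14 + 3)² = (-11)² = 121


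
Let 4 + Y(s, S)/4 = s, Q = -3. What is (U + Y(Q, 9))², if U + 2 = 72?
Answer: 1764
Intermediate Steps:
Y(s, S) = -16 + 4*s
U = 70 (U = -2 + 72 = 70)
(U + Y(Q, 9))² = (70 + (-16 + 4*(-3)))² = (70 + (-16 - 12))² = (70 - 28)² = 42² = 1764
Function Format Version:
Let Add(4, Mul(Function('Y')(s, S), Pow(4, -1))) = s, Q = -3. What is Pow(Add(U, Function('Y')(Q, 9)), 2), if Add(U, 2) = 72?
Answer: 1764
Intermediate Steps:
Function('Y')(s, S) = Add(-16, Mul(4, s))
U = 70 (U = Add(-2, 72) = 70)
Pow(Add(U, Function('Y')(Q, 9)), 2) = Pow(Add(70, Add(-16, Mul(4, -3))), 2) = Pow(Add(70, Add(-16, -12)), 2) = Pow(Add(70, -28), 2) = Pow(42, 2) = 1764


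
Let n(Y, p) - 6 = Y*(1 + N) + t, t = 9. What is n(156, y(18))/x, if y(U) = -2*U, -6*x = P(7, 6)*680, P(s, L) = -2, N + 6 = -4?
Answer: -4167/680 ≈ -6.1279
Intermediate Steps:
N = -10 (N = -6 - 4 = -10)
x = 680/3 (x = -(-1)*680/3 = -1/6*(-1360) = 680/3 ≈ 226.67)
n(Y, p) = 15 - 9*Y (n(Y, p) = 6 + (Y*(1 - 10) + 9) = 6 + (Y*(-9) + 9) = 6 + (-9*Y + 9) = 6 + (9 - 9*Y) = 15 - 9*Y)
n(156, y(18))/x = (15 - 9*156)/(680/3) = (15 - 1404)*(3/680) = -1389*3/680 = -4167/680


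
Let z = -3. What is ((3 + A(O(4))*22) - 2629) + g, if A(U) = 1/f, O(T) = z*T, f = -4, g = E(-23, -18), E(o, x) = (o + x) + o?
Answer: -5391/2 ≈ -2695.5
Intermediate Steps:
E(o, x) = x + 2*o
g = -64 (g = -18 + 2*(-23) = -18 - 46 = -64)
O(T) = -3*T
A(U) = -¼ (A(U) = 1/(-4) = -¼)
((3 + A(O(4))*22) - 2629) + g = ((3 - ¼*22) - 2629) - 64 = ((3 - 11/2) - 2629) - 64 = (-5/2 - 2629) - 64 = -5263/2 - 64 = -5391/2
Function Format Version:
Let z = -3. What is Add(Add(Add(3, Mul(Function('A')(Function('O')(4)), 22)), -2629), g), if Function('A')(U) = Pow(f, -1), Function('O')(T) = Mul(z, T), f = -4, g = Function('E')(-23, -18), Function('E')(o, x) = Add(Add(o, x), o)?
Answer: Rational(-5391, 2) ≈ -2695.5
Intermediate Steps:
Function('E')(o, x) = Add(x, Mul(2, o))
g = -64 (g = Add(-18, Mul(2, -23)) = Add(-18, -46) = -64)
Function('O')(T) = Mul(-3, T)
Function('A')(U) = Rational(-1, 4) (Function('A')(U) = Pow(-4, -1) = Rational(-1, 4))
Add(Add(Add(3, Mul(Function('A')(Function('O')(4)), 22)), -2629), g) = Add(Add(Add(3, Mul(Rational(-1, 4), 22)), -2629), -64) = Add(Add(Add(3, Rational(-11, 2)), -2629), -64) = Add(Add(Rational(-5, 2), -2629), -64) = Add(Rational(-5263, 2), -64) = Rational(-5391, 2)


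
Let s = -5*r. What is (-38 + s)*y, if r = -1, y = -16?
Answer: 528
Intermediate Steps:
s = 5 (s = -5*(-1) = 5)
(-38 + s)*y = (-38 + 5)*(-16) = -33*(-16) = 528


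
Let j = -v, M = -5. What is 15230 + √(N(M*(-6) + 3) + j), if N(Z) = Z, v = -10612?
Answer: 15230 + √10645 ≈ 15333.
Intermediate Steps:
j = 10612 (j = -1*(-10612) = 10612)
15230 + √(N(M*(-6) + 3) + j) = 15230 + √((-5*(-6) + 3) + 10612) = 15230 + √((30 + 3) + 10612) = 15230 + √(33 + 10612) = 15230 + √10645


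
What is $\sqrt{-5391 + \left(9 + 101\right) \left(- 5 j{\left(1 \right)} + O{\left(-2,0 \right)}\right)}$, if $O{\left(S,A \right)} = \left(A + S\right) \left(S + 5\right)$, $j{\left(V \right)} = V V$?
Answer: $i \sqrt{6601} \approx 81.247 i$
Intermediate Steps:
$j{\left(V \right)} = V^{2}$
$O{\left(S,A \right)} = \left(5 + S\right) \left(A + S\right)$ ($O{\left(S,A \right)} = \left(A + S\right) \left(5 + S\right) = \left(5 + S\right) \left(A + S\right)$)
$\sqrt{-5391 + \left(9 + 101\right) \left(- 5 j{\left(1 \right)} + O{\left(-2,0 \right)}\right)} = \sqrt{-5391 + \left(9 + 101\right) \left(- 5 \cdot 1^{2} + \left(\left(-2\right)^{2} + 5 \cdot 0 + 5 \left(-2\right) + 0 \left(-2\right)\right)\right)} = \sqrt{-5391 + 110 \left(\left(-5\right) 1 + \left(4 + 0 - 10 + 0\right)\right)} = \sqrt{-5391 + 110 \left(-5 - 6\right)} = \sqrt{-5391 + 110 \left(-11\right)} = \sqrt{-5391 - 1210} = \sqrt{-6601} = i \sqrt{6601}$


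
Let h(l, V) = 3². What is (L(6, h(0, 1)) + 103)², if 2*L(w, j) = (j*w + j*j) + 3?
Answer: 29584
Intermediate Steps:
h(l, V) = 9
L(w, j) = 3/2 + j²/2 + j*w/2 (L(w, j) = ((j*w + j*j) + 3)/2 = ((j*w + j²) + 3)/2 = ((j² + j*w) + 3)/2 = (3 + j² + j*w)/2 = 3/2 + j²/2 + j*w/2)
(L(6, h(0, 1)) + 103)² = ((3/2 + (½)*9² + (½)*9*6) + 103)² = ((3/2 + (½)*81 + 27) + 103)² = ((3/2 + 81/2 + 27) + 103)² = (69 + 103)² = 172² = 29584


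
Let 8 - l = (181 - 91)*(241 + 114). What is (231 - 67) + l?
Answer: -31778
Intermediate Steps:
l = -31942 (l = 8 - (181 - 91)*(241 + 114) = 8 - 90*355 = 8 - 1*31950 = 8 - 31950 = -31942)
(231 - 67) + l = (231 - 67) - 31942 = 164 - 31942 = -31778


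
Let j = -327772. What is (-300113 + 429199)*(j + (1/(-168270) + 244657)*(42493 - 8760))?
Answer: 1134551240811741449/1065 ≈ 1.0653e+15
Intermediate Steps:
(-300113 + 429199)*(j + (1/(-168270) + 244657)*(42493 - 8760)) = (-300113 + 429199)*(-327772 + (1/(-168270) + 244657)*(42493 - 8760)) = 129086*(-327772 + (-1/168270 + 244657)*33733) = 129086*(-327772 + (41168433389/168270)*33733) = 129086*(-327772 + 17578921057103/2130) = 129086*(17578222902743/2130) = 1134551240811741449/1065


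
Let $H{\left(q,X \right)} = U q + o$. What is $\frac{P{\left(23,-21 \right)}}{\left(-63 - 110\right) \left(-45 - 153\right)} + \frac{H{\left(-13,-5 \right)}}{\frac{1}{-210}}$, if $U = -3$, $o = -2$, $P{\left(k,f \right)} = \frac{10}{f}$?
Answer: $- \frac{2794612595}{359667} \approx -7770.0$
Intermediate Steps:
$H{\left(q,X \right)} = -2 - 3 q$ ($H{\left(q,X \right)} = - 3 q - 2 = -2 - 3 q$)
$\frac{P{\left(23,-21 \right)}}{\left(-63 - 110\right) \left(-45 - 153\right)} + \frac{H{\left(-13,-5 \right)}}{\frac{1}{-210}} = \frac{10 \frac{1}{-21}}{\left(-63 - 110\right) \left(-45 - 153\right)} + \frac{-2 - -39}{\frac{1}{-210}} = \frac{10 \left(- \frac{1}{21}\right)}{\left(-173\right) \left(-198\right)} + \frac{-2 + 39}{- \frac{1}{210}} = - \frac{10}{21 \cdot 34254} + 37 \left(-210\right) = \left(- \frac{10}{21}\right) \frac{1}{34254} - 7770 = - \frac{5}{359667} - 7770 = - \frac{2794612595}{359667}$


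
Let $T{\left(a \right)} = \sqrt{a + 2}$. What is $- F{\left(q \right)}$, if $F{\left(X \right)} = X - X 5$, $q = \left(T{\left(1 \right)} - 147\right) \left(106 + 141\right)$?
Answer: $-145236 + 988 \sqrt{3} \approx -1.4352 \cdot 10^{5}$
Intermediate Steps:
$T{\left(a \right)} = \sqrt{2 + a}$
$q = -36309 + 247 \sqrt{3}$ ($q = \left(\sqrt{2 + 1} - 147\right) \left(106 + 141\right) = \left(\sqrt{3} - 147\right) 247 = \left(-147 + \sqrt{3}\right) 247 = -36309 + 247 \sqrt{3} \approx -35881.0$)
$F{\left(X \right)} = - 4 X$ ($F{\left(X \right)} = X - 5 X = - 4 X$)
$- F{\left(q \right)} = - \left(-4\right) \left(-36309 + 247 \sqrt{3}\right) = - (145236 - 988 \sqrt{3}) = -145236 + 988 \sqrt{3}$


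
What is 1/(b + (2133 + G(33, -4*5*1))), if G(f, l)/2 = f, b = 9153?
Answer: 1/11352 ≈ 8.8090e-5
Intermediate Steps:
G(f, l) = 2*f
1/(b + (2133 + G(33, -4*5*1))) = 1/(9153 + (2133 + 2*33)) = 1/(9153 + (2133 + 66)) = 1/(9153 + 2199) = 1/11352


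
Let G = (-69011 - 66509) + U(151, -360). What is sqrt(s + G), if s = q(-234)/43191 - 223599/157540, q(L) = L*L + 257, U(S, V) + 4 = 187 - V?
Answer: I*sqrt(173590494374414503500935)/1134051690 ≈ 367.39*I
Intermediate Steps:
U(S, V) = 183 - V (U(S, V) = -4 + (187 - V) = 183 - V)
q(L) = 257 + L**2 (q(L) = L**2 + 257 = 257 + L**2)
s = -990716389/6804310140 (s = (257 + (-234)**2)/43191 - 223599/157540 = (257 + 54756)*(1/43191) - 223599*1/157540 = 55013*(1/43191) - 223599/157540 = 55013/43191 - 223599/157540 = -990716389/6804310140 ≈ -0.14560)
G = -134977 (G = (-69011 - 66509) + (183 - 1*(-360)) = -135520 + (183 + 360) = -135520 + 543 = -134977)
sqrt(s + G) = sqrt(-990716389/6804310140 - 134977) = sqrt(-918426360483169/6804310140) = I*sqrt(173590494374414503500935)/1134051690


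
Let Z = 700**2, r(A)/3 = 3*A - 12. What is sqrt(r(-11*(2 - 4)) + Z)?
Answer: sqrt(490162) ≈ 700.12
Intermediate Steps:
r(A) = -36 + 9*A (r(A) = 3*(3*A - 12) = 3*(-12 + 3*A) = -36 + 9*A)
Z = 490000
sqrt(r(-11*(2 - 4)) + Z) = sqrt((-36 + 9*(-11*(2 - 4))) + 490000) = sqrt((-36 + 9*(-11*(-2))) + 490000) = sqrt((-36 + 9*22) + 490000) = sqrt((-36 + 198) + 490000) = sqrt(162 + 490000) = sqrt(490162)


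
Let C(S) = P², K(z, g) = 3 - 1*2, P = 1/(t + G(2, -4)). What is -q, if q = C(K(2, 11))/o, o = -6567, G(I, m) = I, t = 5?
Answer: 1/321783 ≈ 3.1077e-6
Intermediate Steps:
P = ⅐ (P = 1/(5 + 2) = 1/7 = ⅐ ≈ 0.14286)
K(z, g) = 1 (K(z, g) = 3 - 2 = 1)
C(S) = 1/49 (C(S) = (⅐)² = 1/49)
q = -1/321783 (q = (1/49)/(-6567) = (1/49)*(-1/6567) = -1/321783 ≈ -3.1077e-6)
-q = -1*(-1/321783) = 1/321783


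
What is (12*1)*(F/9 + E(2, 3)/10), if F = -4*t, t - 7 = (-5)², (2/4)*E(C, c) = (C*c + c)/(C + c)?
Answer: -12476/75 ≈ -166.35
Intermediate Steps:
E(C, c) = 2*(c + C*c)/(C + c) (E(C, c) = 2*((C*c + c)/(C + c)) = 2*((c + C*c)/(C + c)) = 2*(c + C*c)/(C + c))
t = 32 (t = 7 + (-5)² = 7 + 25 = 32)
F = -128 (F = -4*32 = -128)
(12*1)*(F/9 + E(2, 3)/10) = (12*1)*(-128/9 + (2*3*(1 + 2)/(2 + 3))/10) = 12*(-128*⅑ + (2*3*3/5)*(⅒)) = 12*(-128/9 + (2*3*(⅕)*3)*(⅒)) = 12*(-128/9 + (18/5)*(⅒)) = 12*(-128/9 + 9/25) = 12*(-3119/225) = -12476/75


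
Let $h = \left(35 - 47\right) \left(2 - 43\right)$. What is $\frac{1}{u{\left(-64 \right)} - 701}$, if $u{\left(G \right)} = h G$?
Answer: $- \frac{1}{32189} \approx -3.1067 \cdot 10^{-5}$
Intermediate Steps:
$h = 492$ ($h = \left(-12\right) \left(-41\right) = 492$)
$u{\left(G \right)} = 492 G$
$\frac{1}{u{\left(-64 \right)} - 701} = \frac{1}{492 \left(-64\right) - 701} = \frac{1}{-31488 - 701} = \frac{1}{-32189} = - \frac{1}{32189}$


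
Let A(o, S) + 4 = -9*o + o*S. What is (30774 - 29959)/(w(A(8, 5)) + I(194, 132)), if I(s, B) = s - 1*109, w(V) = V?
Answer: 815/49 ≈ 16.633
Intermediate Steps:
A(o, S) = -4 - 9*o + S*o (A(o, S) = -4 + (-9*o + o*S) = -4 + (-9*o + S*o) = -4 - 9*o + S*o)
I(s, B) = -109 + s (I(s, B) = s - 109 = -109 + s)
(30774 - 29959)/(w(A(8, 5)) + I(194, 132)) = (30774 - 29959)/((-4 - 9*8 + 5*8) + (-109 + 194)) = 815/((-4 - 72 + 40) + 85) = 815/(-36 + 85) = 815/49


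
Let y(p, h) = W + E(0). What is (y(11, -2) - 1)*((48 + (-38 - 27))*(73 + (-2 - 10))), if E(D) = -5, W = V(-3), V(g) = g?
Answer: 9333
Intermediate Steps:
W = -3
y(p, h) = -8 (y(p, h) = -3 - 5 = -8)
(y(11, -2) - 1)*((48 + (-38 - 27))*(73 + (-2 - 10))) = (-8 - 1)*((48 + (-38 - 27))*(73 + (-2 - 10))) = -9*(48 - 65)*(73 - 12) = -(-153)*61 = -9*(-1037) = 9333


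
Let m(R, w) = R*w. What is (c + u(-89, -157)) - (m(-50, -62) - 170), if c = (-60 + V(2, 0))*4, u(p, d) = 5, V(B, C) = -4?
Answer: -3181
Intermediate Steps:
c = -256 (c = (-60 - 4)*4 = -64*4 = -256)
(c + u(-89, -157)) - (m(-50, -62) - 170) = (-256 + 5) - (-50*(-62) - 170) = -251 - (3100 - 170) = -251 - 1*2930 = -251 - 2930 = -3181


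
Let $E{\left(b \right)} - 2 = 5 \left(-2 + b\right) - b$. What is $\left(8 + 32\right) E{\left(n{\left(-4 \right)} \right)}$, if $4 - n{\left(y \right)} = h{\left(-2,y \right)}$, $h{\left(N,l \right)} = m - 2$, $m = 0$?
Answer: $640$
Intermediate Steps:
$h{\left(N,l \right)} = -2$ ($h{\left(N,l \right)} = 0 - 2 = -2$)
$n{\left(y \right)} = 6$ ($n{\left(y \right)} = 4 - -2 = 4 + 2 = 6$)
$E{\left(b \right)} = -8 + 4 b$ ($E{\left(b \right)} = 2 - \left(b - 5 \left(-2 + b\right)\right) = 2 + \left(\left(-10 + 5 b\right) - b\right) = 2 + \left(-10 + 4 b\right) = -8 + 4 b$)
$\left(8 + 32\right) E{\left(n{\left(-4 \right)} \right)} = \left(8 + 32\right) \left(-8 + 4 \cdot 6\right) = 40 \left(-8 + 24\right) = 40 \cdot 16 = 640$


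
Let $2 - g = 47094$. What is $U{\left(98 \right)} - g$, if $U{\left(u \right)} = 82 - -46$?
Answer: $47220$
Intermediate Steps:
$g = -47092$ ($g = 2 - 47094 = -47092$)
$U{\left(u \right)} = 128$ ($U{\left(u \right)} = 82 + 46 = 128$)
$U{\left(98 \right)} - g = 128 - -47092 = 128 + 47092 = 47220$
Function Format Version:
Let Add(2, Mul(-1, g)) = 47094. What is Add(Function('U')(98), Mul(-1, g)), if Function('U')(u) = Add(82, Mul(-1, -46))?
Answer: 47220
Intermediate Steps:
g = -47092 (g = Add(2, Mul(-1, 47094)) = Add(2, -47094) = -47092)
Function('U')(u) = 128 (Function('U')(u) = Add(82, 46) = 128)
Add(Function('U')(98), Mul(-1, g)) = Add(128, Mul(-1, -47092)) = Add(128, 47092) = 47220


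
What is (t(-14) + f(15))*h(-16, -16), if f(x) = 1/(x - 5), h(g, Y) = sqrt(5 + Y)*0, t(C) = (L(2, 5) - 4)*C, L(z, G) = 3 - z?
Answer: 0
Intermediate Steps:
t(C) = -3*C (t(C) = ((3 - 1*2) - 4)*C = ((3 - 2) - 4)*C = (1 - 4)*C = -3*C)
h(g, Y) = 0
f(x) = 1/(-5 + x)
(t(-14) + f(15))*h(-16, -16) = (-3*(-14) + 1/(-5 + 15))*0 = (42 + 1/10)*0 = (421/10)*0 = 0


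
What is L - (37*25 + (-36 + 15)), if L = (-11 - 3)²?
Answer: -708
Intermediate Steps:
L = 196 (L = (-14)² = 196)
L - (37*25 + (-36 + 15)) = 196 - (37*25 + (-36 + 15)) = 196 - (925 - 21) = 196 - 1*904 = 196 - 904 = -708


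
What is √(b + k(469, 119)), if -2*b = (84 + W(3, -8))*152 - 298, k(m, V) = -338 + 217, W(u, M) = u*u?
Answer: 8*I*√110 ≈ 83.905*I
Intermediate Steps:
W(u, M) = u²
k(m, V) = -121
b = -6919 (b = -((84 + 3²)*152 - 298)/2 = -((84 + 9)*152 - 298)/2 = -(93*152 - 298)/2 = -(14136 - 298)/2 = -½*13838 = -6919)
√(b + k(469, 119)) = √(-6919 - 121) = √(-7040) = 8*I*√110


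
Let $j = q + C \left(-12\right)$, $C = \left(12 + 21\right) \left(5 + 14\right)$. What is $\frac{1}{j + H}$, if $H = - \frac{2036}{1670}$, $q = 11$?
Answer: $- \frac{835}{6274373} \approx -0.00013308$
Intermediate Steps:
$C = 627$ ($C = 33 \cdot 19 = 627$)
$H = - \frac{1018}{835}$ ($H = \left(-2036\right) \frac{1}{1670} = - \frac{1018}{835} \approx -1.2192$)
$j = -7513$ ($j = 11 + 627 \left(-12\right) = 11 - 7524 = -7513$)
$\frac{1}{j + H} = \frac{1}{-7513 - \frac{1018}{835}} = \frac{1}{- \frac{6274373}{835}} = - \frac{835}{6274373}$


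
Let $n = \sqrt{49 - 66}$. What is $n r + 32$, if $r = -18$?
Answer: $32 - 18 i \sqrt{17} \approx 32.0 - 74.216 i$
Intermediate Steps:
$n = i \sqrt{17}$ ($n = \sqrt{-17} = i \sqrt{17} \approx 4.1231 i$)
$n r + 32 = i \sqrt{17} \left(-18\right) + 32 = - 18 i \sqrt{17} + 32 = 32 - 18 i \sqrt{17}$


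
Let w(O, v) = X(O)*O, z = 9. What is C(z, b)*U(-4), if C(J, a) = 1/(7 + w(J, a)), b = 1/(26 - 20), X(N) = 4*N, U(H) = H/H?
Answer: 1/331 ≈ 0.0030211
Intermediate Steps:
U(H) = 1
b = ⅙ (b = 1/6 = ⅙ ≈ 0.16667)
w(O, v) = 4*O² (w(O, v) = (4*O)*O = 4*O²)
C(J, a) = 1/(7 + 4*J²)
C(z, b)*U(-4) = 1/(7 + 4*9²) = 1/(7 + 4*81) = 1/(7 + 324) = 1/331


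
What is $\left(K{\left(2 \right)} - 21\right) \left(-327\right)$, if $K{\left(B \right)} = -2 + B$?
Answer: $6867$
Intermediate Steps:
$\left(K{\left(2 \right)} - 21\right) \left(-327\right) = \left(\left(-2 + 2\right) - 21\right) \left(-327\right) = \left(0 - 21\right) \left(-327\right) = \left(-21\right) \left(-327\right) = 6867$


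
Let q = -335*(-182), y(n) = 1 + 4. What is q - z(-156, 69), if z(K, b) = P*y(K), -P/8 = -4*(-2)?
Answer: 61290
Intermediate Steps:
y(n) = 5
P = -64 (P = -(-32)*(-2) = -8*8 = -64)
z(K, b) = -320 (z(K, b) = -64*5 = -320)
q = 60970
q - z(-156, 69) = 60970 - 1*(-320) = 60970 + 320 = 61290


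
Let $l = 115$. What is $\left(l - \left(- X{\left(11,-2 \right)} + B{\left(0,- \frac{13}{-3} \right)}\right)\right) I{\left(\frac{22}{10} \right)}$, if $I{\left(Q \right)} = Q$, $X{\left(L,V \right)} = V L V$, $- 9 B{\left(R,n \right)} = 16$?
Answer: $\frac{15917}{45} \approx 353.71$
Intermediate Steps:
$B{\left(R,n \right)} = - \frac{16}{9}$ ($B{\left(R,n \right)} = \left(- \frac{1}{9}\right) 16 = - \frac{16}{9}$)
$X{\left(L,V \right)} = L V^{2}$
$\left(l - \left(- X{\left(11,-2 \right)} + B{\left(0,- \frac{13}{-3} \right)}\right)\right) I{\left(\frac{22}{10} \right)} = \left(115 - \left(- \frac{16}{9} - 11 \left(-2\right)^{2}\right)\right) \frac{22}{10} = \left(115 + \left(11 \cdot 4 + \frac{16}{9}\right)\right) 22 \cdot \frac{1}{10} = \left(115 + \left(44 + \frac{16}{9}\right)\right) \frac{11}{5} = \left(115 + \frac{412}{9}\right) \frac{11}{5} = \frac{1447}{9} \cdot \frac{11}{5} = \frac{15917}{45}$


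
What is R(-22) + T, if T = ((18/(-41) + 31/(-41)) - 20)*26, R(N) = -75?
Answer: -25669/41 ≈ -626.07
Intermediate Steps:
T = -22594/41 (T = ((18*(-1/41) + 31*(-1/41)) - 20)*26 = ((-18/41 - 31/41) - 20)*26 = (-49/41 - 20)*26 = -869/41*26 = -22594/41 ≈ -551.07)
R(-22) + T = -75 - 22594/41 = -25669/41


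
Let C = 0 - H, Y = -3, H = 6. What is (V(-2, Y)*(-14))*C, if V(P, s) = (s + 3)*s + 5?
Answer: 420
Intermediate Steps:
C = -6 (C = 0 - 1*6 = 0 - 6 = -6)
V(P, s) = 5 + s*(3 + s) (V(P, s) = (3 + s)*s + 5 = s*(3 + s) + 5 = 5 + s*(3 + s))
(V(-2, Y)*(-14))*C = ((5 + (-3)**2 + 3*(-3))*(-14))*(-6) = ((5 + 9 - 9)*(-14))*(-6) = (5*(-14))*(-6) = -70*(-6) = 420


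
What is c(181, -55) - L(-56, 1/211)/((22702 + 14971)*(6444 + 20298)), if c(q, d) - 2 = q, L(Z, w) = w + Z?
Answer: 38900719607173/212572238226 ≈ 183.00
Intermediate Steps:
L(Z, w) = Z + w
c(q, d) = 2 + q
c(181, -55) - L(-56, 1/211)/((22702 + 14971)*(6444 + 20298)) = (2 + 181) - (-56 + 1/211)/((22702 + 14971)*(6444 + 20298)) = 183 - (-56 + 1/211)/(37673*26742) = 183 - (-11815)/(211*1007451366) = 183 - 1*(-11815/212572238226) = 183 + 11815/212572238226 = 38900719607173/212572238226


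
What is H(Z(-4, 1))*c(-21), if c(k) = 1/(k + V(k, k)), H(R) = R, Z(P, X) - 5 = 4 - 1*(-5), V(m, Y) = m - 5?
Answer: -14/47 ≈ -0.29787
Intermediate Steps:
V(m, Y) = -5 + m
Z(P, X) = 14 (Z(P, X) = 5 + (4 - 1*(-5)) = 5 + (4 + 5) = 5 + 9 = 14)
c(k) = 1/(-5 + 2*k) (c(k) = 1/(k + (-5 + k)) = 1/(-5 + 2*k))
H(Z(-4, 1))*c(-21) = 14/(-5 + 2*(-21)) = 14/(-5 - 42) = 14/(-47) = 14*(-1/47) = -14/47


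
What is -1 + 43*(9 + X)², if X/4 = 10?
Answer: 103242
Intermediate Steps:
X = 40 (X = 4*10 = 40)
-1 + 43*(9 + X)² = -1 + 43*(9 + 40)² = -1 + 43*49² = -1 + 43*2401 = -1 + 103243 = 103242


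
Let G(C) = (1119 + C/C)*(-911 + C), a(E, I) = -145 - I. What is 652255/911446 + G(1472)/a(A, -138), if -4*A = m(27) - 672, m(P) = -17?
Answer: -81810740705/911446 ≈ -89759.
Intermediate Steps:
A = 689/4 (A = -(-17 - 672)/4 = -¼*(-689) = 689/4 ≈ 172.25)
G(C) = -1020320 + 1120*C (G(C) = (1119 + 1)*(-911 + C) = 1120*(-911 + C) = -1020320 + 1120*C)
652255/911446 + G(1472)/a(A, -138) = 652255/911446 + (-1020320 + 1120*1472)/(-145 - 1*(-138)) = 652255*(1/911446) + (-1020320 + 1648640)/(-145 + 138) = 652255/911446 + 628320/(-7) = 652255/911446 + 628320*(-⅐) = 652255/911446 - 89760 = -81810740705/911446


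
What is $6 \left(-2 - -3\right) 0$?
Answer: $0$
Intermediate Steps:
$6 \left(-2 - -3\right) 0 = 6 \left(-2 + 3\right) 0 = 6 \cdot 1 \cdot 0 = 6 \cdot 0 = 0$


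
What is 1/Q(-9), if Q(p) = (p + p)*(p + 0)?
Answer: 1/162 ≈ 0.0061728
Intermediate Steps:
Q(p) = 2*p² (Q(p) = (2*p)*p = 2*p²)
1/Q(-9) = 1/(2*(-9)²) = 1/(2*81) = 1/162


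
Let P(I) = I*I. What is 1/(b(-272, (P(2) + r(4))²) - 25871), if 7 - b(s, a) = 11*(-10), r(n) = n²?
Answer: -1/25754 ≈ -3.8829e-5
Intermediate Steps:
P(I) = I²
b(s, a) = 117 (b(s, a) = 7 - 11*(-10) = 7 - 1*(-110) = 7 + 110 = 117)
1/(b(-272, (P(2) + r(4))²) - 25871) = 1/(117 - 25871) = 1/(-25754) = -1/25754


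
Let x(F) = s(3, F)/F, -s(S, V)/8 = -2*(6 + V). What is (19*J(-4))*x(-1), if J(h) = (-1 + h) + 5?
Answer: 0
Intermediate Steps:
s(S, V) = 96 + 16*V (s(S, V) = -(-16)*(6 + V) = -8*(-12 - 2*V) = 96 + 16*V)
x(F) = (96 + 16*F)/F
J(h) = 4 + h
(19*J(-4))*x(-1) = (19*(4 - 4))*(16 + 96/(-1)) = (19*0)*(16 + 96*(-1)) = 0*(16 - 96) = 0*(-80) = 0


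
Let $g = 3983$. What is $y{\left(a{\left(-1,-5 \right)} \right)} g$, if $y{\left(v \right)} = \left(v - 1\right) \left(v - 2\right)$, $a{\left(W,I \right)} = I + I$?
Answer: $525756$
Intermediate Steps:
$a{\left(W,I \right)} = 2 I$
$y{\left(v \right)} = \left(-1 + v\right) \left(-2 + v\right)$
$y{\left(a{\left(-1,-5 \right)} \right)} g = \left(2 + \left(2 \left(-5\right)\right)^{2} - 3 \cdot 2 \left(-5\right)\right) 3983 = \left(2 + \left(-10\right)^{2} - -30\right) 3983 = \left(2 + 100 + 30\right) 3983 = 132 \cdot 3983 = 525756$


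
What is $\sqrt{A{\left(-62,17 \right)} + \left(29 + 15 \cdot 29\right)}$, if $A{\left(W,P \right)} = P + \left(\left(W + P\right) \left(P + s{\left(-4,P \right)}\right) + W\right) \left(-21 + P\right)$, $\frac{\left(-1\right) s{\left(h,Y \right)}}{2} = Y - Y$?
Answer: $3 \sqrt{421} \approx 61.555$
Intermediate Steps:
$s{\left(h,Y \right)} = 0$ ($s{\left(h,Y \right)} = - 2 \left(Y - Y\right) = \left(-2\right) 0 = 0$)
$A{\left(W,P \right)} = P + \left(-21 + P\right) \left(W + P \left(P + W\right)\right)$ ($A{\left(W,P \right)} = P + \left(\left(W + P\right) \left(P + 0\right) + W\right) \left(-21 + P\right) = P + \left(\left(P + W\right) P + W\right) \left(-21 + P\right) = P + \left(P \left(P + W\right) + W\right) \left(-21 + P\right) = P + \left(W + P \left(P + W\right)\right) \left(-21 + P\right) = P + \left(-21 + P\right) \left(W + P \left(P + W\right)\right)$)
$\sqrt{A{\left(-62,17 \right)} + \left(29 + 15 \cdot 29\right)} = \sqrt{\left(17 + 17^{3} - -1302 - 21 \cdot 17^{2} - 62 \cdot 17^{2} - 340 \left(-62\right)\right) + \left(29 + 15 \cdot 29\right)} = \sqrt{\left(17 + 4913 + 1302 - 6069 - 17918 + 21080\right) + \left(29 + 435\right)} = \sqrt{\left(17 + 4913 + 1302 - 6069 - 17918 + 21080\right) + 464} = \sqrt{3325 + 464} = \sqrt{3789} = 3 \sqrt{421}$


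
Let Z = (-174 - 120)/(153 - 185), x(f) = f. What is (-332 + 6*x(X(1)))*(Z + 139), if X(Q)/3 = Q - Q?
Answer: -196793/4 ≈ -49198.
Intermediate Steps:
X(Q) = 0 (X(Q) = 3*(Q - Q) = 3*0 = 0)
Z = 147/16 (Z = -294/(-32) = -294*(-1/32) = 147/16 ≈ 9.1875)
(-332 + 6*x(X(1)))*(Z + 139) = (-332 + 6*0)*(147/16 + 139) = (-332 + 0)*(2371/16) = -332*2371/16 = -196793/4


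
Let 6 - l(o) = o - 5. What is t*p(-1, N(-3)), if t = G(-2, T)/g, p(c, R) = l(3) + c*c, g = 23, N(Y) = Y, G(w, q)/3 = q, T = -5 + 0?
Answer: -135/23 ≈ -5.8696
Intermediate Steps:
T = -5
G(w, q) = 3*q
l(o) = 11 - o (l(o) = 6 - (o - 5) = 6 - (-5 + o) = 6 + (5 - o) = 11 - o)
p(c, R) = 8 + c² (p(c, R) = (11 - 1*3) + c*c = (11 - 3) + c² = 8 + c²)
t = -15/23 (t = (3*(-5))/23 = -15*1/23 = -15/23 ≈ -0.65217)
t*p(-1, N(-3)) = -15*(8 + (-1)²)/23 = -15*(8 + 1)/23 = -15/23*9 = -135/23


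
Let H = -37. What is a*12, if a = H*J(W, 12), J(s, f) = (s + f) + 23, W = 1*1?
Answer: -15984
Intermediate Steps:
W = 1
J(s, f) = 23 + f + s (J(s, f) = (f + s) + 23 = 23 + f + s)
a = -1332 (a = -37*(23 + 12 + 1) = -37*36 = -1332)
a*12 = -1332*12 = -15984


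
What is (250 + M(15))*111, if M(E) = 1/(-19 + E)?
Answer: 110889/4 ≈ 27722.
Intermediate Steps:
(250 + M(15))*111 = (250 + 1/(-19 + 15))*111 = (250 + 1/(-4))*111 = (250 - ¼)*111 = (999/4)*111 = 110889/4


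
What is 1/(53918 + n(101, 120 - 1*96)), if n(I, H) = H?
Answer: 1/53942 ≈ 1.8538e-5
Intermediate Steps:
1/(53918 + n(101, 120 - 1*96)) = 1/(53918 + (120 - 1*96)) = 1/(53918 + (120 - 96)) = 1/(53918 + 24) = 1/53942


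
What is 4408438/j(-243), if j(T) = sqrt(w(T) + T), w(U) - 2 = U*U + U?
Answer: 4408438*sqrt(58565)/58565 ≈ 18217.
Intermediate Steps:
w(U) = 2 + U + U**2 (w(U) = 2 + (U*U + U) = 2 + (U**2 + U) = 2 + (U + U**2) = 2 + U + U**2)
j(T) = sqrt(2 + T**2 + 2*T) (j(T) = sqrt((2 + T + T**2) + T) = sqrt(2 + T**2 + 2*T))
4408438/j(-243) = 4408438/(sqrt(2 + (-243)**2 + 2*(-243))) = 4408438/(sqrt(2 + 59049 - 486)) = 4408438/(sqrt(58565)) = 4408438*(sqrt(58565)/58565) = 4408438*sqrt(58565)/58565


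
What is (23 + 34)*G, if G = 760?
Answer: 43320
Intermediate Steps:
(23 + 34)*G = (23 + 34)*760 = 57*760 = 43320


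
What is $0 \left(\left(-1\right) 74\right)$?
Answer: $0$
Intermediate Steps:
$0 \left(\left(-1\right) 74\right) = 0 \left(-74\right) = 0$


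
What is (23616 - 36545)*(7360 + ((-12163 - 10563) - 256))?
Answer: 201976838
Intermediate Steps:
(23616 - 36545)*(7360 + ((-12163 - 10563) - 256)) = -12929*(7360 + (-22726 - 256)) = -12929*(7360 - 22982) = -12929*(-15622) = 201976838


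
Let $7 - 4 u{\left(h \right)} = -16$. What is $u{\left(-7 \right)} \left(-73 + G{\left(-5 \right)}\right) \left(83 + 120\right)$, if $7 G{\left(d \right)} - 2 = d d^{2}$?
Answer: $- \frac{211439}{2} \approx -1.0572 \cdot 10^{5}$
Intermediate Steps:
$G{\left(d \right)} = \frac{2}{7} + \frac{d^{3}}{7}$ ($G{\left(d \right)} = \frac{2}{7} + \frac{d d^{2}}{7} = \frac{2}{7} + \frac{d^{3}}{7}$)
$u{\left(h \right)} = \frac{23}{4}$ ($u{\left(h \right)} = \frac{7}{4} - -4 = \frac{7}{4} + 4 = \frac{23}{4}$)
$u{\left(-7 \right)} \left(-73 + G{\left(-5 \right)}\right) \left(83 + 120\right) = \frac{23 \left(-73 + \left(\frac{2}{7} + \frac{\left(-5\right)^{3}}{7}\right)\right) \left(83 + 120\right)}{4} = \frac{23 \left(-73 + \left(\frac{2}{7} + \frac{1}{7} \left(-125\right)\right)\right) 203}{4} = \frac{23 \left(-73 + \left(\frac{2}{7} - \frac{125}{7}\right)\right) 203}{4} = \frac{23 \left(-73 - \frac{123}{7}\right) 203}{4} = \frac{23 \left(\left(- \frac{634}{7}\right) 203\right)}{4} = \frac{23}{4} \left(-18386\right) = - \frac{211439}{2}$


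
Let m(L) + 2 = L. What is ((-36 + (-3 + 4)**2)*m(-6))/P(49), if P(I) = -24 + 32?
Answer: 35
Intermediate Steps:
m(L) = -2 + L
P(I) = 8
((-36 + (-3 + 4)**2)*m(-6))/P(49) = ((-36 + (-3 + 4)**2)*(-2 - 6))/8 = ((-36 + 1**2)*(-8))*(1/8) = ((-36 + 1)*(-8))*(1/8) = -35*(-8)*(1/8) = 280*(1/8) = 35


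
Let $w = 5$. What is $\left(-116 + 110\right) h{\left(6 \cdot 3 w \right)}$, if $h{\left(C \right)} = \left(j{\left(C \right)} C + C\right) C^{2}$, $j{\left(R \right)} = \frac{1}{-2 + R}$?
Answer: $- \frac{48660750}{11} \approx -4.4237 \cdot 10^{6}$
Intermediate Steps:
$h{\left(C \right)} = C^{2} \left(C + \frac{C}{-2 + C}\right)$ ($h{\left(C \right)} = \left(\frac{C}{-2 + C} + C\right) C^{2} = \left(C + \frac{C}{-2 + C}\right) C^{2} = C^{2} \left(C + \frac{C}{-2 + C}\right)$)
$\left(-116 + 110\right) h{\left(6 \cdot 3 w \right)} = \left(-116 + 110\right) \frac{\left(6 \cdot 3 \cdot 5\right)^{3} \left(-1 + 6 \cdot 3 \cdot 5\right)}{-2 + 6 \cdot 3 \cdot 5} = - 6 \frac{\left(18 \cdot 5\right)^{3} \left(-1 + 18 \cdot 5\right)}{-2 + 18 \cdot 5} = - 6 \frac{90^{3} \left(-1 + 90\right)}{-2 + 90} = - 6 \cdot 729000 \cdot \frac{1}{88} \cdot 89 = \left(-6\right) \frac{8110125}{11} = - \frac{48660750}{11}$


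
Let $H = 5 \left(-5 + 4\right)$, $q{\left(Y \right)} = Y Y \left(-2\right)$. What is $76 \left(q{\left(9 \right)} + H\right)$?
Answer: $-12692$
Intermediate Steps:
$q{\left(Y \right)} = - 2 Y^{2}$ ($q{\left(Y \right)} = Y^{2} \left(-2\right) = - 2 Y^{2}$)
$H = -5$ ($H = 5 \left(-1\right) = -5$)
$76 \left(q{\left(9 \right)} + H\right) = 76 \left(- 2 \cdot 9^{2} - 5\right) = 76 \left(\left(-2\right) 81 - 5\right) = 76 \left(-162 - 5\right) = 76 \left(-167\right) = -12692$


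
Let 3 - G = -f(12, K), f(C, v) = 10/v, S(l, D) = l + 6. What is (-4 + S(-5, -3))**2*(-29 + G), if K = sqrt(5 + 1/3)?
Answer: -234 + 45*sqrt(3)/2 ≈ -195.03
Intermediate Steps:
K = 4*sqrt(3)/3 (K = sqrt(5 + 1/3) = sqrt(16/3) = 4*sqrt(3)/3 ≈ 2.3094)
S(l, D) = 6 + l
G = 3 + 5*sqrt(3)/2 (G = 3 - (-1)*10/((4*sqrt(3)/3)) = 3 - (-1)*10*(sqrt(3)/4) = 3 - (-1)*5*sqrt(3)/2 = 3 - (-5)*sqrt(3)/2 = 3 + 5*sqrt(3)/2 ≈ 7.3301)
(-4 + S(-5, -3))**2*(-29 + G) = (-4 + (6 - 5))**2*(-29 + (3 + 5*sqrt(3)/2)) = (-4 + 1)**2*(-26 + 5*sqrt(3)/2) = (-3)**2*(-26 + 5*sqrt(3)/2) = 9*(-26 + 5*sqrt(3)/2) = -234 + 45*sqrt(3)/2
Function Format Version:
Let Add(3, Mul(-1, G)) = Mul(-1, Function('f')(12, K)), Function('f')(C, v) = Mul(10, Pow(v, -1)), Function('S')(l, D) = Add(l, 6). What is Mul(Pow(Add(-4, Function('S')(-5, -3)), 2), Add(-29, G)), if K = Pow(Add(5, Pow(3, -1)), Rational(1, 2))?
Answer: Add(-234, Mul(Rational(45, 2), Pow(3, Rational(1, 2)))) ≈ -195.03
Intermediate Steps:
K = Mul(Rational(4, 3), Pow(3, Rational(1, 2))) (K = Pow(Add(5, Rational(1, 3)), Rational(1, 2)) = Pow(Rational(16, 3), Rational(1, 2)) = Mul(Rational(4, 3), Pow(3, Rational(1, 2))) ≈ 2.3094)
Function('S')(l, D) = Add(6, l)
G = Add(3, Mul(Rational(5, 2), Pow(3, Rational(1, 2)))) (G = Add(3, Mul(-1, Mul(-1, Mul(10, Pow(Mul(Rational(4, 3), Pow(3, Rational(1, 2))), -1))))) = Add(3, Mul(-1, Mul(-1, Mul(10, Mul(Rational(1, 4), Pow(3, Rational(1, 2))))))) = Add(3, Mul(-1, Mul(-1, Mul(Rational(5, 2), Pow(3, Rational(1, 2)))))) = Add(3, Mul(-1, Mul(Rational(-5, 2), Pow(3, Rational(1, 2))))) = Add(3, Mul(Rational(5, 2), Pow(3, Rational(1, 2)))) ≈ 7.3301)
Mul(Pow(Add(-4, Function('S')(-5, -3)), 2), Add(-29, G)) = Mul(Pow(Add(-4, Add(6, -5)), 2), Add(-29, Add(3, Mul(Rational(5, 2), Pow(3, Rational(1, 2)))))) = Mul(Pow(Add(-4, 1), 2), Add(-26, Mul(Rational(5, 2), Pow(3, Rational(1, 2))))) = Mul(Pow(-3, 2), Add(-26, Mul(Rational(5, 2), Pow(3, Rational(1, 2))))) = Mul(9, Add(-26, Mul(Rational(5, 2), Pow(3, Rational(1, 2))))) = Add(-234, Mul(Rational(45, 2), Pow(3, Rational(1, 2))))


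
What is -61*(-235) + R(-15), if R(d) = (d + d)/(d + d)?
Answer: 14336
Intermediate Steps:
R(d) = 1 (R(d) = (2*d)/((2*d)) = (2*d)*(1/(2*d)) = 1)
-61*(-235) + R(-15) = -61*(-235) + 1 = 14335 + 1 = 14336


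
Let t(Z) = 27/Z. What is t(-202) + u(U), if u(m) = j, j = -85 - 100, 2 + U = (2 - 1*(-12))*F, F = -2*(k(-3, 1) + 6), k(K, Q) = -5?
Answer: -37397/202 ≈ -185.13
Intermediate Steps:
F = -2 (F = -2*(-5 + 6) = -2*1 = -2)
U = -30 (U = -2 + (2 - 1*(-12))*(-2) = -2 + (2 + 12)*(-2) = -2 + 14*(-2) = -2 - 28 = -30)
j = -185
u(m) = -185
t(-202) + u(U) = 27/(-202) - 185 = 27*(-1/202) - 185 = -27/202 - 185 = -37397/202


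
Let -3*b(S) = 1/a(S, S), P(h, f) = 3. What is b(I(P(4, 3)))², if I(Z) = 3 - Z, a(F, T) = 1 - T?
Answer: ⅑ ≈ 0.11111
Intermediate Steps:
b(S) = -1/(3*(1 - S))
b(I(P(4, 3)))² = (1/(3*(-1 + (3 - 1*3))))² = (1/(3*(-1 + (3 - 3))))² = (1/(3*(-1 + 0)))² = ((⅓)/(-1))² = ((⅓)*(-1))² = (-⅓)² = ⅑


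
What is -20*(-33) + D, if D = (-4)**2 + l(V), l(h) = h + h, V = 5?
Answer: 686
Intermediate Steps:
l(h) = 2*h
D = 26 (D = (-4)**2 + 2*5 = 16 + 10 = 26)
-20*(-33) + D = -20*(-33) + 26 = 660 + 26 = 686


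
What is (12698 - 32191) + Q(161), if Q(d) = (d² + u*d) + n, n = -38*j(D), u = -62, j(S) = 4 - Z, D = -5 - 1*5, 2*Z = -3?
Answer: -3763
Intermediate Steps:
Z = -3/2 (Z = (½)*(-3) = -3/2 ≈ -1.5000)
D = -10 (D = -5 - 5 = -10)
j(S) = 11/2 (j(S) = 4 - 1*(-3/2) = 4 + 3/2 = 11/2)
n = -209 (n = -38*11/2 = -209)
Q(d) = -209 + d² - 62*d (Q(d) = (d² - 62*d) - 209 = -209 + d² - 62*d)
(12698 - 32191) + Q(161) = (12698 - 32191) + (-209 + 161² - 62*161) = -19493 + (-209 + 25921 - 9982) = -19493 + 15730 = -3763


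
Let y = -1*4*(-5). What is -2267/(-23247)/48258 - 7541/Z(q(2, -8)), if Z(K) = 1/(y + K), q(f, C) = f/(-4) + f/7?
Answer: -83692571732123/560926863 ≈ -1.4920e+5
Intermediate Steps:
q(f, C) = -3*f/28 (q(f, C) = f*(-1/4) + f*(1/7) = -f/4 + f/7 = -3*f/28)
y = 20 (y = -4*(-5) = 20)
Z(K) = 1/(20 + K)
-2267/(-23247)/48258 - 7541/Z(q(2, -8)) = -2267/(-23247)/48258 - 7541/(1/(20 - 3/28*2)) = -2267*(-1/23247)*(1/48258) - 7541/(1/(20 - 3/14)) = (2267/23247)*(1/48258) - 7541/(1/(277/14)) = 2267/1121853726 - 7541/14/277 = 2267/1121853726 - 7541*277/14 = 2267/1121853726 - 2088857/14 = -83692571732123/560926863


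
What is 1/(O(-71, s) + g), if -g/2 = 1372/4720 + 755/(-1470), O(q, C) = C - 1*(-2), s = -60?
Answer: -86730/4991671 ≈ -0.017375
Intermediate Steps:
O(q, C) = 2 + C (O(q, C) = C + 2 = 2 + C)
g = 38669/86730 (g = -2*(1372/4720 + 755/(-1470)) = -2*(1372*(1/4720) + 755*(-1/1470)) = -2*(343/1180 - 151/294) = -2*(-38669/173460) = 38669/86730 ≈ 0.44586)
1/(O(-71, s) + g) = 1/((2 - 60) + 38669/86730) = 1/(-58 + 38669/86730) = 1/(-4991671/86730) = -86730/4991671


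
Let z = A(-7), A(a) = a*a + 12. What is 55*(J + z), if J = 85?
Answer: 8030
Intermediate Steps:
A(a) = 12 + a² (A(a) = a² + 12 = 12 + a²)
z = 61 (z = 12 + (-7)² = 12 + 49 = 61)
55*(J + z) = 55*(85 + 61) = 55*146 = 8030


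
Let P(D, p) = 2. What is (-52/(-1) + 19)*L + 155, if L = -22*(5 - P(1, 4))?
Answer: -4531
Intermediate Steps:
L = -66 (L = -22*(5 - 1*2) = -22*(5 - 2) = -22*3 = -66)
(-52/(-1) + 19)*L + 155 = (-52/(-1) + 19)*(-66) + 155 = (-52*(-1) + 19)*(-66) + 155 = (52 + 19)*(-66) + 155 = 71*(-66) + 155 = -4686 + 155 = -4531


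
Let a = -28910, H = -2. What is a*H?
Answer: 57820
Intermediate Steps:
a*H = -28910*(-2) = 57820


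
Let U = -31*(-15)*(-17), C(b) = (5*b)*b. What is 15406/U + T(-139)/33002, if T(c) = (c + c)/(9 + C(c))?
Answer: -24560671720079/12602369288670 ≈ -1.9489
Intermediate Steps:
C(b) = 5*b²
T(c) = 2*c/(9 + 5*c²) (T(c) = (c + c)/(9 + 5*c²) = (2*c)/(9 + 5*c²) = 2*c/(9 + 5*c²))
U = -7905 (U = 465*(-17) = -7905)
15406/U + T(-139)/33002 = 15406/(-7905) + (2*(-139)/(9 + 5*(-139)²))/33002 = 15406*(-1/7905) + (2*(-139)/(9 + 5*19321))*(1/33002) = -15406/7905 + (2*(-139)/(9 + 96605))*(1/33002) = -15406/7905 + (2*(-139)/96614)*(1/33002) = -15406/7905 + (2*(-139)*(1/96614))*(1/33002) = -15406/7905 - 139/48307*1/33002 = -15406/7905 - 139/1594227614 = -24560671720079/12602369288670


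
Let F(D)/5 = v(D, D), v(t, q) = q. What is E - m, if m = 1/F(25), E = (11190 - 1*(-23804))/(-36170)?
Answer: -441042/452125 ≈ -0.97549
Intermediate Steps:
F(D) = 5*D
E = -17497/18085 (E = (11190 + 23804)*(-1/36170) = 34994*(-1/36170) = -17497/18085 ≈ -0.96749)
m = 1/125 (m = 1/(5*25) = 1/125 ≈ 0.0080000)
E - m = -17497/18085 - 1*1/125 = -17497/18085 - 1/125 = -441042/452125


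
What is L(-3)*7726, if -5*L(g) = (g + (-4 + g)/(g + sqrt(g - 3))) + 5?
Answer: -131342/25 - 54082*I*sqrt(6)/75 ≈ -5253.7 - 1766.3*I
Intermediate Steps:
L(g) = -1 - g/5 - (-4 + g)/(5*(g + sqrt(-3 + g))) (L(g) = -((g + (-4 + g)/(g + sqrt(g - 3))) + 5)/5 = -((g + (-4 + g)/(g + sqrt(-3 + g))) + 5)/5 = -(5 + g + (-4 + g)/(g + sqrt(-3 + g)))/5 = -1 - g/5 - (-4 + g)/(5*(g + sqrt(-3 + g))))
L(-3)*7726 = ((4 - 1*(-3)**2 - 6*(-3) - 5*sqrt(-3 - 3) - 1*(-3)*sqrt(-3 - 3))/(5*(-3 + sqrt(-3 - 3))))*7726 = ((4 - 1*9 + 18 - 5*I*sqrt(6) - 1*(-3)*sqrt(-6))/(5*(-3 + sqrt(-6))))*7726 = ((4 - 9 + 18 - 5*I*sqrt(6) - 1*(-3)*I*sqrt(6))/(5*(-3 + I*sqrt(6))))*7726 = ((4 - 9 + 18 - 5*I*sqrt(6) + 3*I*sqrt(6))/(5*(-3 + I*sqrt(6))))*7726 = ((13 - 2*I*sqrt(6))/(5*(-3 + I*sqrt(6))))*7726 = 7726*(13 - 2*I*sqrt(6))/(5*(-3 + I*sqrt(6)))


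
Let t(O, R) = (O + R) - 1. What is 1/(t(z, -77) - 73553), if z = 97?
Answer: -1/73534 ≈ -1.3599e-5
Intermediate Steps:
t(O, R) = -1 + O + R
1/(t(z, -77) - 73553) = 1/((-1 + 97 - 77) - 73553) = 1/(19 - 73553) = 1/(-73534) = -1/73534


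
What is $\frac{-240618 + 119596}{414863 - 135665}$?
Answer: $- \frac{60511}{139599} \approx -0.43346$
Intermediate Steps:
$\frac{-240618 + 119596}{414863 - 135665} = - \frac{121022}{279198} = \left(-121022\right) \frac{1}{279198} = - \frac{60511}{139599}$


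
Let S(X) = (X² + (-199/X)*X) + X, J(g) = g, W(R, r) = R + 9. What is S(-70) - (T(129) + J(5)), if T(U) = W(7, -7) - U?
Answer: 4739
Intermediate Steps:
W(R, r) = 9 + R
T(U) = 16 - U (T(U) = (9 + 7) - U = 16 - U)
S(X) = -199 + X + X² (S(X) = (X² - 199) + X = (-199 + X²) + X = -199 + X + X²)
S(-70) - (T(129) + J(5)) = (-199 - 70 + (-70)²) - ((16 - 1*129) + 5) = (-199 - 70 + 4900) - ((16 - 129) + 5) = 4631 - (-113 + 5) = 4631 - 1*(-108) = 4631 + 108 = 4739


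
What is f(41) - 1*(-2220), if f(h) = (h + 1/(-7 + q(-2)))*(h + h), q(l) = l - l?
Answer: 38992/7 ≈ 5570.3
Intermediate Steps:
q(l) = 0
f(h) = 2*h*(-⅐ + h) (f(h) = (h + 1/(-7 + 0))*(h + h) = (h + 1/(-7))*(2*h) = (h - ⅐)*(2*h) = (-⅐ + h)*(2*h) = 2*h*(-⅐ + h))
f(41) - 1*(-2220) = (2/7)*41*(-1 + 7*41) - 1*(-2220) = (2/7)*41*(-1 + 287) + 2220 = (2/7)*41*286 + 2220 = 23452/7 + 2220 = 38992/7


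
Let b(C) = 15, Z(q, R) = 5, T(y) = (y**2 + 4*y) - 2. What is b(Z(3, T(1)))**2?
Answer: 225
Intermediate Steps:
T(y) = -2 + y**2 + 4*y
b(Z(3, T(1)))**2 = 15**2 = 225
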